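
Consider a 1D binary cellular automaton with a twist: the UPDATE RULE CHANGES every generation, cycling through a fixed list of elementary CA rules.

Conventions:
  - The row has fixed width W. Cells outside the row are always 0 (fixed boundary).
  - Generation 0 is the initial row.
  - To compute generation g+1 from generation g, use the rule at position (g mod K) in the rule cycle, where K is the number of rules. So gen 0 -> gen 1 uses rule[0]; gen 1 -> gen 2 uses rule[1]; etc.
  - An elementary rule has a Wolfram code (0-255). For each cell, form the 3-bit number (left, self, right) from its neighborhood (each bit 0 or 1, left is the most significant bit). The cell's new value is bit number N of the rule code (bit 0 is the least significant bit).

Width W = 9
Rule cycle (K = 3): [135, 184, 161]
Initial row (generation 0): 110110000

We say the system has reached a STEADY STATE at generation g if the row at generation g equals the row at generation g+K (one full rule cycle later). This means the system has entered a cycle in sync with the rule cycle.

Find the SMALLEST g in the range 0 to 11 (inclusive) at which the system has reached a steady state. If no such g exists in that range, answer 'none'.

Gen 0: 110110000
Gen 1 (rule 135): 000000111
Gen 2 (rule 184): 000000110
Gen 3 (rule 161): 111110000
Gen 4 (rule 135): 011100111
Gen 5 (rule 184): 011010110
Gen 6 (rule 161): 000101000
Gen 7 (rule 135): 111101011
Gen 8 (rule 184): 111010110
Gen 9 (rule 161): 010101000
Gen 10 (rule 135): 110101011
Gen 11 (rule 184): 101010110
Gen 12 (rule 161): 010101000
Gen 13 (rule 135): 110101011
Gen 14 (rule 184): 101010110

Answer: 9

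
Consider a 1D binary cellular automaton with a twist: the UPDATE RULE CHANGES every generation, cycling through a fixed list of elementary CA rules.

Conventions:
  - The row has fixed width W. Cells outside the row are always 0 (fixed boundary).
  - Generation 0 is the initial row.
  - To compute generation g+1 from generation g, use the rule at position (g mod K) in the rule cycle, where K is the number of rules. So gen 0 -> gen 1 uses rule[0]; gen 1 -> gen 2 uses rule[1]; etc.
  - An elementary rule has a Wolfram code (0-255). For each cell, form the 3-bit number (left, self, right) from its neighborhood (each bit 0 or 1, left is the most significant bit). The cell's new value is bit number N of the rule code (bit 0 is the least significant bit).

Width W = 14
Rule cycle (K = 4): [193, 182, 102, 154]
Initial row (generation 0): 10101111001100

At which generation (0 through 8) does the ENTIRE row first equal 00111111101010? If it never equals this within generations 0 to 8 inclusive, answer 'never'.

Answer: 4

Derivation:
Gen 0: 10101111001100
Gen 1 (rule 193): 00000111000101
Gen 2 (rule 182): 00001010101111
Gen 3 (rule 102): 00011111110001
Gen 4 (rule 154): 00111111101010
Gen 5 (rule 193): 10011111100000
Gen 6 (rule 182): 11101111010000
Gen 7 (rule 102): 00110001110000
Gen 8 (rule 154): 01101011101000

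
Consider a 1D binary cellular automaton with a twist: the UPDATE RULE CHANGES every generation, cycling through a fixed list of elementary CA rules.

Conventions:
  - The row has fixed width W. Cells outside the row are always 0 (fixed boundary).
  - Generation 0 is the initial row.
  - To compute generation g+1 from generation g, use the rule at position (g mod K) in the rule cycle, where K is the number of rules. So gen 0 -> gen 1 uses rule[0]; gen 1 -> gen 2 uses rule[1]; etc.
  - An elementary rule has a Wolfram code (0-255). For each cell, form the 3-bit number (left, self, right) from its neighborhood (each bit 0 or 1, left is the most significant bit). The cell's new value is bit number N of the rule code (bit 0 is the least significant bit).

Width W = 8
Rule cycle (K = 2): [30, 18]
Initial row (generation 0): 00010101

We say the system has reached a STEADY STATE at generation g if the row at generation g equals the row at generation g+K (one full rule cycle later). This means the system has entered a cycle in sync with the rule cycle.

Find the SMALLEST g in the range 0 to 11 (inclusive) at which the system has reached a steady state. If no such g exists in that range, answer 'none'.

Answer: none

Derivation:
Gen 0: 00010101
Gen 1 (rule 30): 00110101
Gen 2 (rule 18): 01000000
Gen 3 (rule 30): 11100000
Gen 4 (rule 18): 00010000
Gen 5 (rule 30): 00111000
Gen 6 (rule 18): 01000100
Gen 7 (rule 30): 11101110
Gen 8 (rule 18): 00000001
Gen 9 (rule 30): 00000011
Gen 10 (rule 18): 00000100
Gen 11 (rule 30): 00001110
Gen 12 (rule 18): 00010001
Gen 13 (rule 30): 00111011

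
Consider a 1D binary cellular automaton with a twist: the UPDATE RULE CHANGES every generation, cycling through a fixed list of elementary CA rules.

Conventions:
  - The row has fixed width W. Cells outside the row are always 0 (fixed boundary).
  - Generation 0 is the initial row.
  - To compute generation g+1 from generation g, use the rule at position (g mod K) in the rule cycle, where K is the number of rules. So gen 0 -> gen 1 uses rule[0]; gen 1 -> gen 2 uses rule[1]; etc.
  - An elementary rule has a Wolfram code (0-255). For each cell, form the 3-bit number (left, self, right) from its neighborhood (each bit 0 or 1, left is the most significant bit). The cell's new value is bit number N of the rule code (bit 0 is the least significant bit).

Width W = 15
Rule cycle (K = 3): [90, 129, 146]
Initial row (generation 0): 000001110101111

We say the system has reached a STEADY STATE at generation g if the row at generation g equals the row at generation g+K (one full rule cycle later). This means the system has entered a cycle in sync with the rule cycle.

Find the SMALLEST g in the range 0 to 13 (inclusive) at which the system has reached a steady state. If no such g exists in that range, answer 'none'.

Gen 0: 000001110101111
Gen 1 (rule 90): 000011010001001
Gen 2 (rule 129): 111000000100000
Gen 3 (rule 146): 010100001010000
Gen 4 (rule 90): 100010010001000
Gen 5 (rule 129): 001000000100011
Gen 6 (rule 146): 010100001010100
Gen 7 (rule 90): 100010010000010
Gen 8 (rule 129): 001000000111000
Gen 9 (rule 146): 010100001010100
Gen 10 (rule 90): 100010010000010
Gen 11 (rule 129): 001000000111000
Gen 12 (rule 146): 010100001010100
Gen 13 (rule 90): 100010010000010
Gen 14 (rule 129): 001000000111000
Gen 15 (rule 146): 010100001010100
Gen 16 (rule 90): 100010010000010

Answer: 6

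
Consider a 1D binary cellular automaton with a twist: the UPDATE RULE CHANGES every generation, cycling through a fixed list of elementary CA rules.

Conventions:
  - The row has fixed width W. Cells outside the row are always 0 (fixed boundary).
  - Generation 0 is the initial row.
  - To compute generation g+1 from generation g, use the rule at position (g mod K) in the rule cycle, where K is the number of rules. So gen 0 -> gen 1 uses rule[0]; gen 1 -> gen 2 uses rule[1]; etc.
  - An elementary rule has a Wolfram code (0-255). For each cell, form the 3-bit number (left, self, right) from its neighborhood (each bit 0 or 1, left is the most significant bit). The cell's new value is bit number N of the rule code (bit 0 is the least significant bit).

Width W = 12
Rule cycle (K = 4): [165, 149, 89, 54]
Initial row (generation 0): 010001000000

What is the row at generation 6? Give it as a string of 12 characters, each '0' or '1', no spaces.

Gen 0: 010001000000
Gen 1 (rule 165): 010101011111
Gen 2 (rule 149): 010101001110
Gen 3 (rule 89): 000000101011
Gen 4 (rule 54): 000001111100
Gen 5 (rule 165): 111100111001
Gen 6 (rule 149): 011010010101

Answer: 011010010101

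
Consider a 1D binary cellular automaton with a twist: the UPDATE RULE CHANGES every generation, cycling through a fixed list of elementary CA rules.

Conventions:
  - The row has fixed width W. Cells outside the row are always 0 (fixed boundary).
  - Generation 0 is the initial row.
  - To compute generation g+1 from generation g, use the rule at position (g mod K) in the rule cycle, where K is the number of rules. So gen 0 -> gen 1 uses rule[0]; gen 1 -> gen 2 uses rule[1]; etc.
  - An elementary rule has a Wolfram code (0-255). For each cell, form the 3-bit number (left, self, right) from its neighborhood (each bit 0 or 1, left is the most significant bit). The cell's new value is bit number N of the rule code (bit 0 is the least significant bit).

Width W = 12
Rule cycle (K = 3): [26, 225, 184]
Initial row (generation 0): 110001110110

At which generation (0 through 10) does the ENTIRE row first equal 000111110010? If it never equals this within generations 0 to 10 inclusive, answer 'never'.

Answer: 5

Derivation:
Gen 0: 110001110110
Gen 1 (rule 26): 101011000101
Gen 2 (rule 225): 010101010010
Gen 3 (rule 184): 001010101001
Gen 4 (rule 26): 010000000110
Gen 5 (rule 225): 000111110010
Gen 6 (rule 184): 000111101001
Gen 7 (rule 26): 001100000110
Gen 8 (rule 225): 100101110010
Gen 9 (rule 184): 010011101001
Gen 10 (rule 26): 101110000110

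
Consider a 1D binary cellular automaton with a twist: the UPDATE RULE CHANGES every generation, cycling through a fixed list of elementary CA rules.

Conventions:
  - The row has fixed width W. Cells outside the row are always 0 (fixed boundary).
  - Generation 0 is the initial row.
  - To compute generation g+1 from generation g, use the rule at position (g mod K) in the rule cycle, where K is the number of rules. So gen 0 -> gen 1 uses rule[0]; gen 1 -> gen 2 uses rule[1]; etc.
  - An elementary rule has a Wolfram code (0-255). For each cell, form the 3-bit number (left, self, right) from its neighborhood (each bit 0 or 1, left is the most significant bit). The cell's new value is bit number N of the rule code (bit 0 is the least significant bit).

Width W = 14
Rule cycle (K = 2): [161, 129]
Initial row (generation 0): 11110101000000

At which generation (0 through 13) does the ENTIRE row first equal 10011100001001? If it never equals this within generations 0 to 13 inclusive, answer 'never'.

Gen 0: 11110101000000
Gen 1 (rule 161): 01101010011111
Gen 2 (rule 129): 00000000001110
Gen 3 (rule 161): 11111111100100
Gen 4 (rule 129): 01111111000001
Gen 5 (rule 161): 00111110011100
Gen 6 (rule 129): 10011100001001
Gen 7 (rule 161): 00001001100000
Gen 8 (rule 129): 11100000001111
Gen 9 (rule 161): 01001111100110
Gen 10 (rule 129): 00000111000000
Gen 11 (rule 161): 11110010011111
Gen 12 (rule 129): 01100000001110
Gen 13 (rule 161): 00001111100100

Answer: 6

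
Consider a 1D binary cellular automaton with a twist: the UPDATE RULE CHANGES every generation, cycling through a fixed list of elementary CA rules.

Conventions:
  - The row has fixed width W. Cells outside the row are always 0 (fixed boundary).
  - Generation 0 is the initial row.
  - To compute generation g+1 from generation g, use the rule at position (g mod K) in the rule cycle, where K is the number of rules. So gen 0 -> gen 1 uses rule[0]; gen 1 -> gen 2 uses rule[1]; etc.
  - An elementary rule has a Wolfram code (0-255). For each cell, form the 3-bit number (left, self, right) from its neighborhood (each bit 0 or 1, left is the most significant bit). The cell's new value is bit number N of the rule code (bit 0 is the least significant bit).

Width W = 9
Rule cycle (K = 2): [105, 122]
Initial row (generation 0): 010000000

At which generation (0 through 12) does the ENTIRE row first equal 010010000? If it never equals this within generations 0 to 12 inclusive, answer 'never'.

Answer: never

Derivation:
Gen 0: 010000000
Gen 1 (rule 105): 000111111
Gen 2 (rule 122): 001100001
Gen 3 (rule 105): 101101100
Gen 4 (rule 122): 011111110
Gen 5 (rule 105): 010000010
Gen 6 (rule 122): 101000101
Gen 7 (rule 105): 010010010
Gen 8 (rule 122): 101101101
Gen 9 (rule 105): 011111110
Gen 10 (rule 122): 110000011
Gen 11 (rule 105): 110111011
Gen 12 (rule 122): 111101111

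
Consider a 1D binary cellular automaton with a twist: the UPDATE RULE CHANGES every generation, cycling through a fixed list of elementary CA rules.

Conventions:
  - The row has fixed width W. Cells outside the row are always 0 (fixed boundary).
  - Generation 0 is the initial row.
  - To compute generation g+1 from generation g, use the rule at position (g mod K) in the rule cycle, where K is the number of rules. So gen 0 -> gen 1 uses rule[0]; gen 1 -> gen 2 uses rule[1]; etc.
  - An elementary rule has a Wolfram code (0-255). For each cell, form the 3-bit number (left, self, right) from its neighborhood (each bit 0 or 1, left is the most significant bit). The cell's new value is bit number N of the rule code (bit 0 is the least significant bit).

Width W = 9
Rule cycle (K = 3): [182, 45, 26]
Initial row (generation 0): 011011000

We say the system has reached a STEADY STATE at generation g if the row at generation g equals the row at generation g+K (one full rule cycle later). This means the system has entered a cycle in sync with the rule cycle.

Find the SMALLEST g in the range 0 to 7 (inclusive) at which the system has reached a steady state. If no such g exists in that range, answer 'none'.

Gen 0: 011011000
Gen 1 (rule 182): 100100100
Gen 2 (rule 45): 100100101
Gen 3 (rule 26): 011011000
Gen 4 (rule 182): 100100100
Gen 5 (rule 45): 100100101
Gen 6 (rule 26): 011011000
Gen 7 (rule 182): 100100100
Gen 8 (rule 45): 100100101
Gen 9 (rule 26): 011011000
Gen 10 (rule 182): 100100100

Answer: 0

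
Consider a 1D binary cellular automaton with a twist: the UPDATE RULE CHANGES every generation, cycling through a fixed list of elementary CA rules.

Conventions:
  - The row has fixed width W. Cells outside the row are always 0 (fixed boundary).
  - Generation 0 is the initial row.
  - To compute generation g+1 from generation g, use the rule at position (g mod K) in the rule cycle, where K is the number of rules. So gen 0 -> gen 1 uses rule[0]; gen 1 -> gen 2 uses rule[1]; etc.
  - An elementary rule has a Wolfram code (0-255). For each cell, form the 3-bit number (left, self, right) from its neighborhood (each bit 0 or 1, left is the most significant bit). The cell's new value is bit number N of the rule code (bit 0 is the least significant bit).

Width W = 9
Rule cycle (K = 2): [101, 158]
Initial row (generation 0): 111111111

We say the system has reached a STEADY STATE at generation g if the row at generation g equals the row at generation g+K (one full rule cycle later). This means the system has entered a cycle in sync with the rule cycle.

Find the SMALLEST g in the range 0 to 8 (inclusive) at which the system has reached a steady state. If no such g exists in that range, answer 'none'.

Answer: 7

Derivation:
Gen 0: 111111111
Gen 1 (rule 101): 000000001
Gen 2 (rule 158): 000000011
Gen 3 (rule 101): 111111001
Gen 4 (rule 158): 111110111
Gen 5 (rule 101): 000011001
Gen 6 (rule 158): 000110111
Gen 7 (rule 101): 110011001
Gen 8 (rule 158): 101110111
Gen 9 (rule 101): 110011001
Gen 10 (rule 158): 101110111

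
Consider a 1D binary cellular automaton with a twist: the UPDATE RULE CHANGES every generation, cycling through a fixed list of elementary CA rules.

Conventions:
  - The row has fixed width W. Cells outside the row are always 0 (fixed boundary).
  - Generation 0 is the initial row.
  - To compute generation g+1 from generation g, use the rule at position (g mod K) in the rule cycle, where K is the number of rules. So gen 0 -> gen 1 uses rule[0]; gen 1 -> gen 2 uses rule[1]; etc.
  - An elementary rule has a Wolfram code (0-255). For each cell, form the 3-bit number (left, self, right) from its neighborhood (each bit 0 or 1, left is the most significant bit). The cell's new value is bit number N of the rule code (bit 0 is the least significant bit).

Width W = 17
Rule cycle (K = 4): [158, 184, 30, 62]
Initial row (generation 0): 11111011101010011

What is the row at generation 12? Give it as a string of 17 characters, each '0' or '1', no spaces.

Gen 0: 11111011101010011
Gen 1 (rule 158): 11110011001011110
Gen 2 (rule 184): 11101010100111101
Gen 3 (rule 30): 10001010111100001
Gen 4 (rule 62): 11011111100010011
Gen 5 (rule 158): 10011111010111110
Gen 6 (rule 184): 01011110101111101
Gen 7 (rule 30): 11010000101000001
Gen 8 (rule 62): 10111001111100011
Gen 9 (rule 158): 10110111111010110
Gen 10 (rule 184): 01101111110101101
Gen 11 (rule 30): 11001000000101001
Gen 12 (rule 62): 10111100001111111

Answer: 10111100001111111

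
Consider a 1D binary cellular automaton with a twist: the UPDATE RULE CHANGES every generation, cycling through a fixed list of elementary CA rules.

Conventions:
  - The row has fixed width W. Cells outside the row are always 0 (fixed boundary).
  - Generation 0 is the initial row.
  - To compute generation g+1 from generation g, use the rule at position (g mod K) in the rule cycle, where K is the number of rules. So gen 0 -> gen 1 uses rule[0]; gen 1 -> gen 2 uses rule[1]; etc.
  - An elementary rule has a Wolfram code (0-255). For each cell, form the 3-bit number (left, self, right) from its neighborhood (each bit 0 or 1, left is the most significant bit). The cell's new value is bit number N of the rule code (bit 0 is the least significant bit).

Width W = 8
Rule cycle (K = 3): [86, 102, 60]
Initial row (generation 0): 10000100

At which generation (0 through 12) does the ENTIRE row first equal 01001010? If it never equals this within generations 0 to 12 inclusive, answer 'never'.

Gen 0: 10000100
Gen 1 (rule 86): 11001110
Gen 2 (rule 102): 01010010
Gen 3 (rule 60): 01111011
Gen 4 (rule 86): 10001001
Gen 5 (rule 102): 10011011
Gen 6 (rule 60): 11010110
Gen 7 (rule 86): 01010011
Gen 8 (rule 102): 11110101
Gen 9 (rule 60): 10001111
Gen 10 (rule 86): 11010001
Gen 11 (rule 102): 01110011
Gen 12 (rule 60): 01001010

Answer: 12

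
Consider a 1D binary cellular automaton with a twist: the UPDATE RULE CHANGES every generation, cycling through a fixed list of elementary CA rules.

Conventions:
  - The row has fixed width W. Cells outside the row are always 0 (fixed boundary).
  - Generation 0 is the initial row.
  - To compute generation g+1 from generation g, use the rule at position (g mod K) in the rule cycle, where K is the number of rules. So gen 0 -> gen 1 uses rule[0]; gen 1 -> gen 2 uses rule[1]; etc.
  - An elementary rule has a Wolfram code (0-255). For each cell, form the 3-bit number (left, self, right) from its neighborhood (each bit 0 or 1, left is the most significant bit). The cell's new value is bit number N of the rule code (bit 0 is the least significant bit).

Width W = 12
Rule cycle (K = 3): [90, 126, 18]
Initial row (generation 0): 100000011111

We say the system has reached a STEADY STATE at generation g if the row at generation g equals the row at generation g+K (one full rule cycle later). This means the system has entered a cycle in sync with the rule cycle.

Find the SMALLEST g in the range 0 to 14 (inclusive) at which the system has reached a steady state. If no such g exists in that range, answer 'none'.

Gen 0: 100000011111
Gen 1 (rule 90): 010000110001
Gen 2 (rule 126): 111001111011
Gen 3 (rule 18): 000110000000
Gen 4 (rule 90): 001111000000
Gen 5 (rule 126): 011001100000
Gen 6 (rule 18): 100110010000
Gen 7 (rule 90): 011111101000
Gen 8 (rule 126): 110000111100
Gen 9 (rule 18): 001001000010
Gen 10 (rule 90): 010110100101
Gen 11 (rule 126): 111111111111
Gen 12 (rule 18): 000000000000
Gen 13 (rule 90): 000000000000
Gen 14 (rule 126): 000000000000
Gen 15 (rule 18): 000000000000
Gen 16 (rule 90): 000000000000
Gen 17 (rule 126): 000000000000

Answer: 12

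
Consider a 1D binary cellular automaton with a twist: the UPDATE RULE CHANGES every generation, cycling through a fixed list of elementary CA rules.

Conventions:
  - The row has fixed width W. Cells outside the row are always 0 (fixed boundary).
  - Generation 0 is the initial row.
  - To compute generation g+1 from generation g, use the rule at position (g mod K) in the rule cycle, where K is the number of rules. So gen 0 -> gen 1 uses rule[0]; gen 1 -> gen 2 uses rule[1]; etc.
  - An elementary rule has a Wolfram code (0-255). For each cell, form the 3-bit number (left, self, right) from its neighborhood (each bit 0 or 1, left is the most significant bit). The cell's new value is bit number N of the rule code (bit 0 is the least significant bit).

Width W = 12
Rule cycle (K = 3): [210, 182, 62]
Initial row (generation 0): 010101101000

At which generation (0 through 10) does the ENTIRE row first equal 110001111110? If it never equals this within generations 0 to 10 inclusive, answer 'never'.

Answer: 2

Derivation:
Gen 0: 010101101000
Gen 1 (rule 210): 100000100100
Gen 2 (rule 182): 110001111110
Gen 3 (rule 62): 101011000001
Gen 4 (rule 210): 000001100010
Gen 5 (rule 182): 000010010111
Gen 6 (rule 62): 000111111100
Gen 7 (rule 210): 001011111110
Gen 8 (rule 182): 011101111101
Gen 9 (rule 62): 110011000011
Gen 10 (rule 210): 011101100101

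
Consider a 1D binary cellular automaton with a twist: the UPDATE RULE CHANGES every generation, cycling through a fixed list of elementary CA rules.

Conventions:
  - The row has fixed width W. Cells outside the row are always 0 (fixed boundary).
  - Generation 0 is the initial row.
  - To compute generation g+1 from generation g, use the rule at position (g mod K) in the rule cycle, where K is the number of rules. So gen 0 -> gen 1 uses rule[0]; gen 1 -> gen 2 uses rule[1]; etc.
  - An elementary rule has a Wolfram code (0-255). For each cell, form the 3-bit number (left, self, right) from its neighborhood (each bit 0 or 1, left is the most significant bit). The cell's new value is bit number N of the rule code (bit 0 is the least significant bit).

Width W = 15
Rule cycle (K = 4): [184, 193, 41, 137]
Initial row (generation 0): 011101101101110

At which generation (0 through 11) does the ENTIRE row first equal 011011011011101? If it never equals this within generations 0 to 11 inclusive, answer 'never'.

Gen 0: 011101101101110
Gen 1 (rule 184): 011011011011101
Gen 2 (rule 193): 001001001001100
Gen 3 (rule 41): 100000000001001
Gen 4 (rule 137): 001111111100000
Gen 5 (rule 184): 001111111010000
Gen 6 (rule 193): 100111111000111
Gen 7 (rule 41): 000100000010100
Gen 8 (rule 137): 110001111000001
Gen 9 (rule 184): 101001110100000
Gen 10 (rule 193): 000000110001111
Gen 11 (rule 41): 111110100101000

Answer: 1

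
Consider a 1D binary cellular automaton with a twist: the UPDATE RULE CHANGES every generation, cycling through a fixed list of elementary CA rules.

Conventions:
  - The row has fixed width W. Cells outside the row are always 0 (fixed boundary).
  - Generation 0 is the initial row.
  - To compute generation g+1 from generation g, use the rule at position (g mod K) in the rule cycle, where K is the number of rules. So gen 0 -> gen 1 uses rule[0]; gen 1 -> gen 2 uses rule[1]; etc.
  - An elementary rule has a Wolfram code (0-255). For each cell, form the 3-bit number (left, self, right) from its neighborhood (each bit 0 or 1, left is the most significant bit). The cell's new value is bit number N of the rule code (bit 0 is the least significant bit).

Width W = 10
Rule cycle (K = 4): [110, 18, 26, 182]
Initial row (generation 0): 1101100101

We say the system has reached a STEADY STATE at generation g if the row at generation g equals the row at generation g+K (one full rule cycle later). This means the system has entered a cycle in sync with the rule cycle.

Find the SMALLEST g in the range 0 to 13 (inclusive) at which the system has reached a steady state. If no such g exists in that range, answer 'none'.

Answer: 2

Derivation:
Gen 0: 1101100101
Gen 1 (rule 110): 1111101111
Gen 2 (rule 18): 0000000000
Gen 3 (rule 26): 0000000000
Gen 4 (rule 182): 0000000000
Gen 5 (rule 110): 0000000000
Gen 6 (rule 18): 0000000000
Gen 7 (rule 26): 0000000000
Gen 8 (rule 182): 0000000000
Gen 9 (rule 110): 0000000000
Gen 10 (rule 18): 0000000000
Gen 11 (rule 26): 0000000000
Gen 12 (rule 182): 0000000000
Gen 13 (rule 110): 0000000000
Gen 14 (rule 18): 0000000000
Gen 15 (rule 26): 0000000000
Gen 16 (rule 182): 0000000000
Gen 17 (rule 110): 0000000000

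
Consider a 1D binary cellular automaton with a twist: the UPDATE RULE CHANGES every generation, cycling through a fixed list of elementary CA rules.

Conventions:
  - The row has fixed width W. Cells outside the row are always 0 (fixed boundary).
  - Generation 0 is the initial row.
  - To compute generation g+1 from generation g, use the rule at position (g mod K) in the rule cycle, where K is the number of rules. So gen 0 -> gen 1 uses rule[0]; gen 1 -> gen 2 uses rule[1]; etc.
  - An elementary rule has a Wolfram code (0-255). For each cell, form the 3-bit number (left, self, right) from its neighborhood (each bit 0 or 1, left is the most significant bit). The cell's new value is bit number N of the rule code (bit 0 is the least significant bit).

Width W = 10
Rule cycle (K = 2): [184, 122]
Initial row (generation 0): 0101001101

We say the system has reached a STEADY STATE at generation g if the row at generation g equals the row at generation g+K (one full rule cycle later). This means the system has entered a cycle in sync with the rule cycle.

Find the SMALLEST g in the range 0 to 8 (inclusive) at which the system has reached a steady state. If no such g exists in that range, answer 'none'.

Answer: 1

Derivation:
Gen 0: 0101001101
Gen 1 (rule 184): 0010101010
Gen 2 (rule 122): 0101010101
Gen 3 (rule 184): 0010101010
Gen 4 (rule 122): 0101010101
Gen 5 (rule 184): 0010101010
Gen 6 (rule 122): 0101010101
Gen 7 (rule 184): 0010101010
Gen 8 (rule 122): 0101010101
Gen 9 (rule 184): 0010101010
Gen 10 (rule 122): 0101010101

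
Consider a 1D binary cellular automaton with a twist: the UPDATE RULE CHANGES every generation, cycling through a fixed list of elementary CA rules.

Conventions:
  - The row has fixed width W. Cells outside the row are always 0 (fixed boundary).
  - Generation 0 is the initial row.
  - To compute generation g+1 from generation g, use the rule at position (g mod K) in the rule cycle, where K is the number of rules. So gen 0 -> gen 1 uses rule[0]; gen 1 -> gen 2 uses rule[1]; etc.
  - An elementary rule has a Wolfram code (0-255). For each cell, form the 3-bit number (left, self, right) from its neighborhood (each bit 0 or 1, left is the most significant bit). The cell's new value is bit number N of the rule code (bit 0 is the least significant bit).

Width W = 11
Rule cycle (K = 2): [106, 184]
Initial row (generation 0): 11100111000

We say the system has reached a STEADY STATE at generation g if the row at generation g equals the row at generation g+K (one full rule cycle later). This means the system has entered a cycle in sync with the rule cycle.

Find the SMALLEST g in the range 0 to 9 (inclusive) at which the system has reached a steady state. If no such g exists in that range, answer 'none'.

Answer: 7

Derivation:
Gen 0: 11100111000
Gen 1 (rule 106): 10101101000
Gen 2 (rule 184): 01011010100
Gen 3 (rule 106): 10111101000
Gen 4 (rule 184): 01111010100
Gen 5 (rule 106): 11001101000
Gen 6 (rule 184): 10101010100
Gen 7 (rule 106): 01010101000
Gen 8 (rule 184): 00101010100
Gen 9 (rule 106): 01010101000
Gen 10 (rule 184): 00101010100
Gen 11 (rule 106): 01010101000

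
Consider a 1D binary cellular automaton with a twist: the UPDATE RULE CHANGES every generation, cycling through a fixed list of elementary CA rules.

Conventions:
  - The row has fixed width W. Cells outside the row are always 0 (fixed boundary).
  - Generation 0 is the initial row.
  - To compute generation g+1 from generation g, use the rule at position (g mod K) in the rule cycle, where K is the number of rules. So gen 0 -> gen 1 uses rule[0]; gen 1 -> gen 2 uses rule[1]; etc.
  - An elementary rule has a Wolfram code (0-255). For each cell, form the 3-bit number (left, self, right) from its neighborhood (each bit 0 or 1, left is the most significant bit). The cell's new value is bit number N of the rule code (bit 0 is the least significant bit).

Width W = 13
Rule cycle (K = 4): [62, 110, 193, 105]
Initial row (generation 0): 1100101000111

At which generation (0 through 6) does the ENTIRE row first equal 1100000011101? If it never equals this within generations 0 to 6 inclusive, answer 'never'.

Gen 0: 1100101000111
Gen 1 (rule 62): 1011111101100
Gen 2 (rule 110): 1110000111100
Gen 3 (rule 193): 0110110011101
Gen 4 (rule 105): 0111110010110
Gen 5 (rule 62): 1100001111101
Gen 6 (rule 110): 1100011000111

Answer: never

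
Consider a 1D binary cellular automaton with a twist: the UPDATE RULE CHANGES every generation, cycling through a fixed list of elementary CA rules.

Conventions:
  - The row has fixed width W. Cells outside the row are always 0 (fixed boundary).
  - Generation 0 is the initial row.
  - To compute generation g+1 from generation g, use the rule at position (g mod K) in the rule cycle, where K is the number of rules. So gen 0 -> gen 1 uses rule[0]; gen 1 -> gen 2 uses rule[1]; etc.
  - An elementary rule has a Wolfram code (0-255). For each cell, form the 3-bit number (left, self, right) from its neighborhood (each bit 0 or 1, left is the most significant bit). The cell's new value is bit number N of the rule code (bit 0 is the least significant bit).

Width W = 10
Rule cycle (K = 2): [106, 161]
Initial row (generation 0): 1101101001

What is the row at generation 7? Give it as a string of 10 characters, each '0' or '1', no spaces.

Gen 0: 1101101001
Gen 1 (rule 106): 1111110010
Gen 2 (rule 161): 0111100000
Gen 3 (rule 106): 1100100000
Gen 4 (rule 161): 0000001111
Gen 5 (rule 106): 0000011001
Gen 6 (rule 161): 1111000000
Gen 7 (rule 106): 1001000000

Answer: 1001000000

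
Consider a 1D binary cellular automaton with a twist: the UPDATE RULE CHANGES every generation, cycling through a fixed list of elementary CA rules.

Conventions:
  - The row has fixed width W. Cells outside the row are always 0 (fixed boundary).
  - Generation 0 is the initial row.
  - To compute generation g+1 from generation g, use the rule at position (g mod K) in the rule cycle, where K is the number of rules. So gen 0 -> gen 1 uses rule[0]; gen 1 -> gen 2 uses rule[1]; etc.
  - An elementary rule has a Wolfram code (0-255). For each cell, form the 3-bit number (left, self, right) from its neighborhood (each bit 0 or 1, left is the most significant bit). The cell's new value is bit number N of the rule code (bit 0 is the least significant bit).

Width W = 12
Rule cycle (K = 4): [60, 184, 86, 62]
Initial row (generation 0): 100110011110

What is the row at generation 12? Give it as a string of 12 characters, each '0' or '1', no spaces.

Gen 0: 100110011110
Gen 1 (rule 60): 110101010001
Gen 2 (rule 184): 101010101000
Gen 3 (rule 86): 101010101100
Gen 4 (rule 62): 111111111010
Gen 5 (rule 60): 100000000111
Gen 6 (rule 184): 010000000110
Gen 7 (rule 86): 111000001011
Gen 8 (rule 62): 100100011110
Gen 9 (rule 60): 110110010001
Gen 10 (rule 184): 101101001000
Gen 11 (rule 86): 100101111100
Gen 12 (rule 62): 111111000010

Answer: 111111000010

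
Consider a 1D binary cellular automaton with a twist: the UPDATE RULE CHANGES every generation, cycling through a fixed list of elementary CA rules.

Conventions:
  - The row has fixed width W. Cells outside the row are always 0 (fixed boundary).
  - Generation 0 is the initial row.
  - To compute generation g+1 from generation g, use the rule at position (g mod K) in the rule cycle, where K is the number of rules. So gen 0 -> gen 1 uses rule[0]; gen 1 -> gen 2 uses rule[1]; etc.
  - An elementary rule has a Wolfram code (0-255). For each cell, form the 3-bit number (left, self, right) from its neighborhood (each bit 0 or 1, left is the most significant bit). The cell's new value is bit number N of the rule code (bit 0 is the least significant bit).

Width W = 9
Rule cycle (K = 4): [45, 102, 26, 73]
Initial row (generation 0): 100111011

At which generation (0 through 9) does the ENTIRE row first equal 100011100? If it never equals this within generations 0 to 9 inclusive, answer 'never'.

Gen 0: 100111011
Gen 1 (rule 45): 100100110
Gen 2 (rule 102): 101101010
Gen 3 (rule 26): 001000001
Gen 4 (rule 73): 100011100
Gen 5 (rule 45): 101010001
Gen 6 (rule 102): 111110011
Gen 7 (rule 26): 100001110
Gen 8 (rule 73): 001101010
Gen 9 (rule 45): 101011110

Answer: 4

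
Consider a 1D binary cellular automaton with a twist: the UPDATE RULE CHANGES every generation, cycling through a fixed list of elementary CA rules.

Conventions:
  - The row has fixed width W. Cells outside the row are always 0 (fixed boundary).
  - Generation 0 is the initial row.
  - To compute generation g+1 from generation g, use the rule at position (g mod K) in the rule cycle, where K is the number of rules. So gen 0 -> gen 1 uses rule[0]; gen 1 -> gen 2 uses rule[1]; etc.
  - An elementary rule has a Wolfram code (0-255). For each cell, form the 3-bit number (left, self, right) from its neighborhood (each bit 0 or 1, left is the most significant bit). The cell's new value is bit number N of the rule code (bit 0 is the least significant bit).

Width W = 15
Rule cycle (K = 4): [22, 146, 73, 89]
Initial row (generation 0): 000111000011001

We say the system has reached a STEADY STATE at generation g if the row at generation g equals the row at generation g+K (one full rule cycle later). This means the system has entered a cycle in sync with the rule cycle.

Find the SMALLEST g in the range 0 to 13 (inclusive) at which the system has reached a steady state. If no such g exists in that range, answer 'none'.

Gen 0: 000111000011001
Gen 1 (rule 22): 001000100100111
Gen 2 (rule 146): 010101011011010
Gen 3 (rule 73): 000000011011000
Gen 4 (rule 89): 111111011011111
Gen 5 (rule 22): 000000000000000
Gen 6 (rule 146): 000000000000000
Gen 7 (rule 73): 111111111111111
Gen 8 (rule 89): 100000000000001
Gen 9 (rule 22): 110000000000011
Gen 10 (rule 146): 001000000000100
Gen 11 (rule 73): 100011111110001
Gen 12 (rule 89): 011010000011100
Gen 13 (rule 22): 100011000100010
Gen 14 (rule 146): 010100101010101
Gen 15 (rule 73): 000000000000000
Gen 16 (rule 89): 111111111111111
Gen 17 (rule 22): 000000000000000

Answer: none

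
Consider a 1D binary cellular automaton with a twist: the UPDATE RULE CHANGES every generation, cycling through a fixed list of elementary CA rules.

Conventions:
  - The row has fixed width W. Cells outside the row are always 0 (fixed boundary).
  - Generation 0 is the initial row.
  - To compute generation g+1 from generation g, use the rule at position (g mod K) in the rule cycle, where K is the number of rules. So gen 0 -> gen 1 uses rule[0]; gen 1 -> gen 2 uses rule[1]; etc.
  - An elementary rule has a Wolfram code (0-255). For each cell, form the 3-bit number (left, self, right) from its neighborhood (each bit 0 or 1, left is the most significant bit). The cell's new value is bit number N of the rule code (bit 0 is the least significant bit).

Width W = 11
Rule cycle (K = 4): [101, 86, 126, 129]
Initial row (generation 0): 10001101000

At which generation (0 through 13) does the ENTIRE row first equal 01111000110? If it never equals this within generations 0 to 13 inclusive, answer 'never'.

Gen 0: 10001101000
Gen 1 (rule 101): 10100111011
Gen 2 (rule 86): 10111001001
Gen 3 (rule 126): 11101111111
Gen 4 (rule 129): 01000111110
Gen 5 (rule 101): 01010000010
Gen 6 (rule 86): 11011000111
Gen 7 (rule 126): 11111101101
Gen 8 (rule 129): 01111000000
Gen 9 (rule 101): 00001011111
Gen 10 (rule 86): 00011000001
Gen 11 (rule 126): 00111100011
Gen 12 (rule 129): 10011001000
Gen 13 (rule 101): 10001001011

Answer: never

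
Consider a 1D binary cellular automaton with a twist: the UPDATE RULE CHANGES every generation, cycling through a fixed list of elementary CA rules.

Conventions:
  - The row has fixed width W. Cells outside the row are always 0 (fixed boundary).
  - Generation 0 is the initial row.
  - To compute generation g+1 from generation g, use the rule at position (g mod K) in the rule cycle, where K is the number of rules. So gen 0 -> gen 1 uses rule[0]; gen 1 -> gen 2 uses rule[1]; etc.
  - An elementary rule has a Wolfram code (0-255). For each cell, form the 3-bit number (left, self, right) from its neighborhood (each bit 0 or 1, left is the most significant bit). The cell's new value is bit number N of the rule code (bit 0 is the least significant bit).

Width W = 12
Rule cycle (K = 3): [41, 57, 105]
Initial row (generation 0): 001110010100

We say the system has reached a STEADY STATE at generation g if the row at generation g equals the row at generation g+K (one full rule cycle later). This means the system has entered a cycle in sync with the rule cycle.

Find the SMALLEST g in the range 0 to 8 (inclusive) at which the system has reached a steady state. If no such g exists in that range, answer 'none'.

Answer: none

Derivation:
Gen 0: 001110010100
Gen 1 (rule 41): 101000001001
Gen 2 (rule 57): 010111100100
Gen 3 (rule 105): 001100100001
Gen 4 (rule 41): 101000001100
Gen 5 (rule 57): 010111101011
Gen 6 (rule 105): 001100110111
Gen 7 (rule 41): 101000101100
Gen 8 (rule 57): 010110011011
Gen 9 (rule 105): 001110011111
Gen 10 (rule 41): 101000010000
Gen 11 (rule 57): 010111001111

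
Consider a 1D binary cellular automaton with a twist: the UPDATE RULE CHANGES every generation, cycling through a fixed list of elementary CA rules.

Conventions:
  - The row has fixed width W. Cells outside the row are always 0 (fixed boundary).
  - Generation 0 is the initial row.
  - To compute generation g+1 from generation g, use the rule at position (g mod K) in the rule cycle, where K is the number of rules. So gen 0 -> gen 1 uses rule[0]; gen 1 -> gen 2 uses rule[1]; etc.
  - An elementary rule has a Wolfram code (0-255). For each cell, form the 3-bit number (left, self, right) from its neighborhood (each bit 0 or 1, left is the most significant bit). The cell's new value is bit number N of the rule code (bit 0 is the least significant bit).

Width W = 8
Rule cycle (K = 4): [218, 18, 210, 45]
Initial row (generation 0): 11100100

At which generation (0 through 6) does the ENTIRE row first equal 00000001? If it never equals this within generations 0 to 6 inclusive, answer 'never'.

Answer: 2

Derivation:
Gen 0: 11100100
Gen 1 (rule 218): 11111010
Gen 2 (rule 18): 00000001
Gen 3 (rule 210): 00000010
Gen 4 (rule 45): 11111010
Gen 5 (rule 218): 11111001
Gen 6 (rule 18): 00000110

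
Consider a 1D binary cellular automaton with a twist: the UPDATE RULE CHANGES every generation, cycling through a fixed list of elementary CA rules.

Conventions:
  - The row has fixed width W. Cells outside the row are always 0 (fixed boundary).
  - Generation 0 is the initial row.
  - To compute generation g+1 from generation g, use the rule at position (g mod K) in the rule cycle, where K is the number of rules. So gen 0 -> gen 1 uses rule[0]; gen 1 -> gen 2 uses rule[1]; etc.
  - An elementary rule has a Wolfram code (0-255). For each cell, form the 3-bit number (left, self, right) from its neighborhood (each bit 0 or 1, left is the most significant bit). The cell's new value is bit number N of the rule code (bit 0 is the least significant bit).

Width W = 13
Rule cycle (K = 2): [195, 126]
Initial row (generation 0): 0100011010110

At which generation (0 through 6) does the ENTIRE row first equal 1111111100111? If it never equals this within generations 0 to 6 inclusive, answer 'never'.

Gen 0: 0100011010110
Gen 1 (rule 195): 1001101000010
Gen 2 (rule 126): 1111111100111
Gen 3 (rule 195): 0111111101011
Gen 4 (rule 126): 1100000111111
Gen 5 (rule 195): 0101111011111
Gen 6 (rule 126): 1111001110001

Answer: 2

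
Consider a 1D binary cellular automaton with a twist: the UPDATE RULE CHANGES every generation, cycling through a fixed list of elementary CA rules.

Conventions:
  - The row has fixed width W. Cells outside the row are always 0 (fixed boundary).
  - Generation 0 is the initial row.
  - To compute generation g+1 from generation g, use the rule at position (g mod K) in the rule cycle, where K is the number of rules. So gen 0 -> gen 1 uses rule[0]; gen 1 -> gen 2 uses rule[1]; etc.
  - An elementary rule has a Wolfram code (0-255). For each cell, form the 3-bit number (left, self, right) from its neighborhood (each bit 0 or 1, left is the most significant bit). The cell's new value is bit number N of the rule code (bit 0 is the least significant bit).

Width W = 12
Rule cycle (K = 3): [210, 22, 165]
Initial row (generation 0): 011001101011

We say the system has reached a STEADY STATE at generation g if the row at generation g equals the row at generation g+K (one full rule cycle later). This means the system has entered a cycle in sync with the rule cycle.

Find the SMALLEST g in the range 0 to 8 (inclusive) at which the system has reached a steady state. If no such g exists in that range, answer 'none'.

Gen 0: 011001101011
Gen 1 (rule 210): 101110100001
Gen 2 (rule 22): 100000110011
Gen 3 (rule 165): 101110000000
Gen 4 (rule 210): 000111000000
Gen 5 (rule 22): 001000100000
Gen 6 (rule 165): 101010101111
Gen 7 (rule 210): 000000000111
Gen 8 (rule 22): 000000001000
Gen 9 (rule 165): 111111101011
Gen 10 (rule 210): 011111100001
Gen 11 (rule 22): 100000010011

Answer: none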